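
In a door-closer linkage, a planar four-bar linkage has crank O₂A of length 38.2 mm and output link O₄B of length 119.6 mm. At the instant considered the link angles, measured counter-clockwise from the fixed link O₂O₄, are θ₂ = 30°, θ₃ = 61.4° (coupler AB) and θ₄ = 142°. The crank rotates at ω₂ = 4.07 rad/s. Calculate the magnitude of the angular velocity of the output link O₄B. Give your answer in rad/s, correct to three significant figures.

ω₂ = 4.07 rad/s
Differentiating the loop-closure r₂e^{iθ₂}+r₃e^{iθ₃}=r₁+r₄e^{iθ₄} gives r₂ω₂e^{iθ₂}+r₃ω₃e^{iθ₃}=r₄ω₄e^{iθ₄}.
Eliminating the other unknown: ω₄ = r₂ω₂ sin(θ₂−θ₃) / [r₄ sin(θ₄−θ₃)].
Numerator sine = -0.52101; denominator sine = +0.98657.
Result = 0.0382·4.07·(-0.52101) / (0.1196·(+0.98657)) = -0.6865 rad/s; magnitude 0.6865 rad/s.

0.687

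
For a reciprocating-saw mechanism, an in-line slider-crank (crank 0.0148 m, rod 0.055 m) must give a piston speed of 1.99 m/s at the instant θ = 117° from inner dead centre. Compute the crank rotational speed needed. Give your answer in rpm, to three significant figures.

1650

For an in-line slider-crank, |v_piston| = rω|sinθ|·[1 + r cosθ/√(L² − r² sin²θ)].
With r = 0.0148 m, L = 0.055 m, θ = 117°: the bracketed kinematic factor |dx/dθ| = 0.011528 m.
ω = v/|dx/dθ| = 1.99/0.011528 = 172.63 rad/s.
N = 60ω/(2π) = 1648.5 rpm.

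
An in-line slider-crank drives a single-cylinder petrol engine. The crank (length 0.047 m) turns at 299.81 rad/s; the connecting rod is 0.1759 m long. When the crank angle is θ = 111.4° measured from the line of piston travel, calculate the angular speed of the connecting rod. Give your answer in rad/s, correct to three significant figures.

30.2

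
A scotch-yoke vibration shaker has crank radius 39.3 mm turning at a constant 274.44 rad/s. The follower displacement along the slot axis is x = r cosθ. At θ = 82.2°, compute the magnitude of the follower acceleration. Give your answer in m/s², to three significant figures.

402

ω = 274.4 rad/s
x = r cosθ ⇒ ẍ = −rω² cosθ (ω constant).
|a| = rω²|cosθ| = 0.0393·(274.4)²·|cos 82.2°| = 401.71 m/s².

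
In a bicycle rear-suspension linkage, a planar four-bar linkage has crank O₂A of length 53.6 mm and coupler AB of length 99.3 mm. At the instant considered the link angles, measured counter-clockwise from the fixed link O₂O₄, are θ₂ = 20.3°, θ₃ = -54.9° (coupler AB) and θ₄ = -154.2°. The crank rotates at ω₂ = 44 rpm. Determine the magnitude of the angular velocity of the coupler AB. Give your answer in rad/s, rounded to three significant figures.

ω₂ = 4.608 rad/s (from 44 rpm).
Differentiating the loop-closure r₂e^{iθ₂}+r₃e^{iθ₃}=r₁+r₄e^{iθ₄} gives r₂ω₂e^{iθ₂}+r₃ω₃e^{iθ₃}=r₄ω₄e^{iθ₄}.
Eliminating the other unknown: ω₃ = r₂ω₂ sin(θ₄−θ₂) / [r₃ sin(θ₃−θ₄)].
Numerator sine = -0.09585; denominator sine = +0.98686.
Result = 0.0536·4.608·(-0.09585) / (0.0993·(+0.98686)) = -0.24156 rad/s; magnitude 0.24156 rad/s.

0.242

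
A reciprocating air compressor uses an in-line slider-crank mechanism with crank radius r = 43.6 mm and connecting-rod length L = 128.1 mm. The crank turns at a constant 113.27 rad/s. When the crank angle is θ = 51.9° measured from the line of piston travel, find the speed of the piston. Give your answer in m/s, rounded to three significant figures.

ω = 113.3 rad/s
For an in-line slider-crank, x = r cosθ + √(L² − r² sin²θ), so v = −rω sinθ·[1 + r cosθ/√(L² − r² sin²θ)].
With r = 0.0436 m, L = 0.1281 m, θ = 51.9°: √(L² − r² sin²θ) = 0.12342 m.
v = −0.0436·113.3·0.78694·[1 + 0.0436·0.61704/0.12342] = -4.7335 m/s.
|v| = 4.7335 m/s.

4.73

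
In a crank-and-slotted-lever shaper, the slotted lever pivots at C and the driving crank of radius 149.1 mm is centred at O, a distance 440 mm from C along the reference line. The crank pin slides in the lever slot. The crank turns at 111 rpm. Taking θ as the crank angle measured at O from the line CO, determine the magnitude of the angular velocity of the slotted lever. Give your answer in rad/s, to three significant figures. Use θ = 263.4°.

0.851

ω = 11.62 rad/s (from 111 rpm).
Crank pin A relative to C: A = (d + r cosθ, r sinθ); lever angle φ = atan2(r sinθ, d + r cosθ).
Differentiating tanφ: φ̇ = rω(d cosθ + r)/(d² + r² + 2dr cosθ).
d² + r² + 2dr cosθ = |CA|² = 0.20075 m²;  d cosθ + r = +0.098528 m.
|ω_lever| = |0.1491·11.62·+0.098528| / 0.20075 = 0.85061 rad/s.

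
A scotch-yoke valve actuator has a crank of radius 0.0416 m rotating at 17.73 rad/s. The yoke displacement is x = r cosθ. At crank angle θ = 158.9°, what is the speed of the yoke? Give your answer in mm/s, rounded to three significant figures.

266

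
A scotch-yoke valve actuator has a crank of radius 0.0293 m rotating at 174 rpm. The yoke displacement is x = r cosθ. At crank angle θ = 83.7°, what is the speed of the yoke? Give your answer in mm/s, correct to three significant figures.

531

ω = 18.22 rad/s (from 174 rpm).
x = r cosθ ⇒ ẋ = −rω sinθ.
|v| = rω|sinθ| = 0.0293·18.22·|sin 83.7°| = 0.53066 m/s = 530.66 mm/s.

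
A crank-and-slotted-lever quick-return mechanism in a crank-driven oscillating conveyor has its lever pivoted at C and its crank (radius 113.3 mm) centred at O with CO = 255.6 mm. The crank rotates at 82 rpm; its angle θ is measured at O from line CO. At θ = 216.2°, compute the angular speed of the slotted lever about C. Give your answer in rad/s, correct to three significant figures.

ω = 8.587 rad/s (from 82 rpm).
Crank pin A relative to C: A = (d + r cosθ, r sinθ); lever angle φ = atan2(r sinθ, d + r cosθ).
Differentiating tanφ: φ̇ = rω(d cosθ + r)/(d² + r² + 2dr cosθ).
d² + r² + 2dr cosθ = |CA|² = 0.0314299 m²;  d cosθ + r = -0.092959 m.
|ω_lever| = |0.1133·8.587·-0.092959| / 0.0314299 = 2.8775 rad/s.

2.88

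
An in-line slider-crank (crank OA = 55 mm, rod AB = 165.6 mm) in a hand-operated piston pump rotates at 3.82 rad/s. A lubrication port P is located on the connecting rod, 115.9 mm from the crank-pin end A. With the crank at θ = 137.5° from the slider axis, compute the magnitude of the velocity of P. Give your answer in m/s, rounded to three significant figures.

ω = 3.82 rad/s.  Crank-pin speed |V_A| = rω = 0.2101 m/s, perpendicular to OA.
Rod angle: sinφ = −(r/L) sinθ ⇒ φ = -12.966°; ω_rod = −rω cosθ/√(L²−r²sin²θ) = +0.95987 rad/s.
V_P = V_A + ω_rod × AP, with AP = 0.1159 m along the rod.
Components: V_Px = −rω sinθ − a·ω_rod·sinφ = -0.11698 m/s;  V_Py = rω cosθ + a·ω_rod·cosφ = -0.046489 m/s.
|V_P| = √(V_Px² + V_Py²) = 0.12588 m/s.

0.126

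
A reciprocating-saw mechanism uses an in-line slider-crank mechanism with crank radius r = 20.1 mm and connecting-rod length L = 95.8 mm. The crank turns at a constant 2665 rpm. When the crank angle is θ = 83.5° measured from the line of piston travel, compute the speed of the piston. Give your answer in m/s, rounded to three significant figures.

5.71

ω = 2π·2665/60 = 279.1 rad/s
For an in-line slider-crank, x = r cosθ + √(L² − r² sin²θ), so v = −rω sinθ·[1 + r cosθ/√(L² − r² sin²θ)].
With r = 0.0201 m, L = 0.0958 m, θ = 83.5°: √(L² − r² sin²θ) = 0.093695 m.
v = −0.0201·279.1·0.99357·[1 + 0.0201·0.11320/0.093695] = -5.7088 m/s.
|v| = 5.7088 m/s.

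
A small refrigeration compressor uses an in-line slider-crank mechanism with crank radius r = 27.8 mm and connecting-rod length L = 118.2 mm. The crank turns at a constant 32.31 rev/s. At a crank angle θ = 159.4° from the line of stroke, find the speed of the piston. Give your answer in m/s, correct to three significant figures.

1.55

ω = 2π·32.3 = 203 rad/s
For an in-line slider-crank, x = r cosθ + √(L² − r² sin²θ), so v = −rω sinθ·[1 + r cosθ/√(L² − r² sin²θ)].
With r = 0.0278 m, L = 0.1182 m, θ = 159.4°: √(L² − r² sin²θ) = 0.11779 m.
v = −0.0278·203·0.35184·[1 + 0.0278·-0.93606/0.11779] = -1.547 m/s.
|v| = 1.547 m/s.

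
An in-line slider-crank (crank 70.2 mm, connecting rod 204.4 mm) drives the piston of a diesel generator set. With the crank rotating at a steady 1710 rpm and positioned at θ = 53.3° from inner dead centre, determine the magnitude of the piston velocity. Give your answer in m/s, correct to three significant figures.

ω = 2π·1710/60 = 179.1 rad/s
For an in-line slider-crank, x = r cosθ + √(L² − r² sin²θ), so v = −rω sinθ·[1 + r cosθ/√(L² − r² sin²θ)].
With r = 0.0702 m, L = 0.2044 m, θ = 53.3°: √(L² − r² sin²θ) = 0.1965 m.
v = −0.0702·179.1·0.80178·[1 + 0.0702·0.59763/0.1965] = -12.231 m/s.
|v| = 12.231 m/s.

12.2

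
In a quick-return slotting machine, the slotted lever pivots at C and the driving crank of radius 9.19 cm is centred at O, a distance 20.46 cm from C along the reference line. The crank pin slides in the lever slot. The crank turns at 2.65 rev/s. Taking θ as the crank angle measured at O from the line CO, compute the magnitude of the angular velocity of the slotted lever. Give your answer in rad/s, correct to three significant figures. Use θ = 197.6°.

ω = 16.65 rad/s (from 2.65 rev/s).
Crank pin A relative to C: A = (d + r cosθ, r sinθ); lever angle φ = atan2(r sinθ, d + r cosθ).
Differentiating tanφ: φ̇ = rω(d cosθ + r)/(d² + r² + 2dr cosθ).
d² + r² + 2dr cosθ = |CA|² = 0.0144616 m²;  d cosθ + r = -0.10312 m.
|ω_lever| = |0.0919·16.65·-0.10312| / 0.0144616 = 10.911 rad/s.

10.9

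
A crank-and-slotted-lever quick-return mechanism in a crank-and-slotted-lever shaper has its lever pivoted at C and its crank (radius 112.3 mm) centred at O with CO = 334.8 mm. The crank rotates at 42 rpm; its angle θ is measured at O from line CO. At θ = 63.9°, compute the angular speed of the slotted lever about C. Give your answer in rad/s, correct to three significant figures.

0.813

ω = 4.398 rad/s (from 42 rpm).
Crank pin A relative to C: A = (d + r cosθ, r sinθ); lever angle φ = atan2(r sinθ, d + r cosθ).
Differentiating tanφ: φ̇ = rω(d cosθ + r)/(d² + r² + 2dr cosθ).
d² + r² + 2dr cosθ = |CA|² = 0.157784 m²;  d cosθ + r = +0.25959 m.
|ω_lever| = |0.1123·4.398·+0.25959| / 0.157784 = 0.81262 rad/s.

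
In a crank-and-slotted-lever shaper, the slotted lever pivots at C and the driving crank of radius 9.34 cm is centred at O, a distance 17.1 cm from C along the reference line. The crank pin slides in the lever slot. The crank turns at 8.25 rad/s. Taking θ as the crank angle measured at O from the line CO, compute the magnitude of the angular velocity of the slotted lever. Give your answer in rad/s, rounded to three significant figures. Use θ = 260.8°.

1.55

ω = 8.25 rad/s
Crank pin A relative to C: A = (d + r cosθ, r sinθ); lever angle φ = atan2(r sinθ, d + r cosθ).
Differentiating tanφ: φ̇ = rω(d cosθ + r)/(d² + r² + 2dr cosθ).
d² + r² + 2dr cosθ = |CA|² = 0.0328575 m²;  d cosθ + r = +0.06606 m.
|ω_lever| = |0.0934·8.25·+0.06606| / 0.0328575 = 1.5492 rad/s.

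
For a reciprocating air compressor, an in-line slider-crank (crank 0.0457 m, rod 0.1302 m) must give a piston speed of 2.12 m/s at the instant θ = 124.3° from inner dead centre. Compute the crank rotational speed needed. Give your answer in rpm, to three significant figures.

676

For an in-line slider-crank, |v_piston| = rω|sinθ|·[1 + r cosθ/√(L² − r² sin²θ)].
With r = 0.0457 m, L = 0.1302 m, θ = 124.3°: the bracketed kinematic factor |dx/dθ| = 0.02995 m.
ω = v/|dx/dθ| = 2.12/0.02995 = 70.784 rad/s.
N = 60ω/(2π) = 675.94 rpm.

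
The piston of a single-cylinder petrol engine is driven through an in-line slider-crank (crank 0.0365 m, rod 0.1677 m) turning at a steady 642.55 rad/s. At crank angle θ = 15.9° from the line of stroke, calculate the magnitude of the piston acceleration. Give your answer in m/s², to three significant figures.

17300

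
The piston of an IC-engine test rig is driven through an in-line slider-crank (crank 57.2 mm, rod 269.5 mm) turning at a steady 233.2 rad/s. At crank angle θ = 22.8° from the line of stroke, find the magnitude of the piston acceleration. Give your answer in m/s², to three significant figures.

3330

ω = 233.2 rad/s
x(θ) = r cosθ + √(L² − r² sin²θ); with ω constant, a = ω²·d²x/dθ².
d²x/dθ² = −r cosθ − r²(cos2θ)/√u − r⁴ sin²2θ/(4u^{3/2}),  u = L² − r² sin²θ = 0.0721389 m².
Substituting r = 0.0572 m, L = 0.2695 m, θ = 22.8°: d²x/dθ² = -0.061324 m.
a = ω²·d²x/dθ² = (233.2)²·(-0.061324) = -3334.9 m/s²;  |a| = 3334.9 m/s².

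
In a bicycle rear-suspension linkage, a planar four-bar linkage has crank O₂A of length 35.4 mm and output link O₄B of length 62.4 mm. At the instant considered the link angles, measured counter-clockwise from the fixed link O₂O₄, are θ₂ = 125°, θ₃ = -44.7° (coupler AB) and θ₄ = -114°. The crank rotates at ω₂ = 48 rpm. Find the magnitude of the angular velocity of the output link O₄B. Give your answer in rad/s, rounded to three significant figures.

0.545

ω₂ = 5.027 rad/s (from 48 rpm).
Differentiating the loop-closure r₂e^{iθ₂}+r₃e^{iθ₃}=r₁+r₄e^{iθ₄} gives r₂ω₂e^{iθ₂}+r₃ω₃e^{iθ₃}=r₄ω₄e^{iθ₄}.
Eliminating the other unknown: ω₄ = r₂ω₂ sin(θ₂−θ₃) / [r₄ sin(θ₄−θ₃)].
Numerator sine = +0.17880; denominator sine = -0.93544.
Result = 0.0354·5.027·(+0.17880) / (0.0624·(-0.93544)) = -0.54506 rad/s; magnitude 0.54506 rad/s.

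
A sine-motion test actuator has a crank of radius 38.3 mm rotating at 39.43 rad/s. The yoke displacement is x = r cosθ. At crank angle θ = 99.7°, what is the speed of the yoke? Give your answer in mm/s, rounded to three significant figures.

1490

ω = 39.43 rad/s
x = r cosθ ⇒ ẋ = −rω sinθ.
|v| = rω|sinθ| = 0.0383·39.43·|sin 99.7°| = 1.4886 m/s = 1488.6 mm/s.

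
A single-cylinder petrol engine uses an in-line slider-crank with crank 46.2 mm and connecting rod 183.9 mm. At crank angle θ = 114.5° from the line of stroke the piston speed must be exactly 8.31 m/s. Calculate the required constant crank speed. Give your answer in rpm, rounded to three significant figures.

For an in-line slider-crank, |v_piston| = rω|sinθ|·[1 + r cosθ/√(L² − r² sin²θ)].
With r = 0.0462 m, L = 0.1839 m, θ = 114.5°: the bracketed kinematic factor |dx/dθ| = 0.037541 m.
ω = v/|dx/dθ| = 8.31/0.037541 = 221.36 rad/s.
N = 60ω/(2π) = 2113.8 rpm.

2110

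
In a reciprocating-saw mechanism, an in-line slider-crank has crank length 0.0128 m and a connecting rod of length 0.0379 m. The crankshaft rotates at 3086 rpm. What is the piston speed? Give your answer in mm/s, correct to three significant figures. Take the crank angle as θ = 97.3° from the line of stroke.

3920

ω = 2π·3086/60 = 323.2 rad/s
For an in-line slider-crank, x = r cosθ + √(L² − r² sin²θ), so v = −rω sinθ·[1 + r cosθ/√(L² − r² sin²θ)].
With r = 0.0128 m, L = 0.0379 m, θ = 97.3°: √(L² − r² sin²θ) = 0.03571 m.
v = −0.0128·323.2·0.99189·[1 + 0.0128·-0.12706/0.03571] = -3.9161 m/s.
|v| = 3.9161 m/s = 3916.1 mm/s.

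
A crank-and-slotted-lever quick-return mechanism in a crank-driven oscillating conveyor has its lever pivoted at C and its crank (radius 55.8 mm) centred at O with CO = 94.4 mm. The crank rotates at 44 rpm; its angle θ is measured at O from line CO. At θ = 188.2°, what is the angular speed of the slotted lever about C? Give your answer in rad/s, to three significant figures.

ω = 4.608 rad/s (from 44 rpm).
Crank pin A relative to C: A = (d + r cosθ, r sinθ); lever angle φ = atan2(r sinθ, d + r cosθ).
Differentiating tanφ: φ̇ = rω(d cosθ + r)/(d² + r² + 2dr cosθ).
d² + r² + 2dr cosθ = |CA|² = 0.00159767 m²;  d cosθ + r = -0.037635 m.
|ω_lever| = |0.0558·4.608·-0.037635| / 0.00159767 = 6.0565 rad/s.

6.06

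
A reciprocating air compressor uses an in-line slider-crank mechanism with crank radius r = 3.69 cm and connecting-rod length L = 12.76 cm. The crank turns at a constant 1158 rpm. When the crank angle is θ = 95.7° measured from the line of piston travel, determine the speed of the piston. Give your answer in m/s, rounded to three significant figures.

4.32

ω = 2π·1158/60 = 121.3 rad/s
For an in-line slider-crank, x = r cosθ + √(L² − r² sin²θ), so v = −rω sinθ·[1 + r cosθ/√(L² − r² sin²θ)].
With r = 0.0369 m, L = 0.1276 m, θ = 95.7°: √(L² − r² sin²θ) = 0.1222 m.
v = −0.0369·121.3·0.99506·[1 + 0.0369·-0.09932/0.1222] = -4.319 m/s.
|v| = 4.319 m/s.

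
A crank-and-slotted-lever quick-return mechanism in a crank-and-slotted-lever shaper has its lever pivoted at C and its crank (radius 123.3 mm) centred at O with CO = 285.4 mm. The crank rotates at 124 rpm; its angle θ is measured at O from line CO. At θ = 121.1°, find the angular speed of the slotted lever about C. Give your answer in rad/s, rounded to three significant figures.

0.640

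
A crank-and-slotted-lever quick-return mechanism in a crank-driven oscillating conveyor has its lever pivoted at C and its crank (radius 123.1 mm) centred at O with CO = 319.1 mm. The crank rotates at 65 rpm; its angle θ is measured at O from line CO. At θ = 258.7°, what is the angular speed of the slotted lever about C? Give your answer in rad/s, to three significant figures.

ω = 6.807 rad/s (from 65 rpm).
Crank pin A relative to C: A = (d + r cosθ, r sinθ); lever angle φ = atan2(r sinθ, d + r cosθ).
Differentiating tanφ: φ̇ = rω(d cosθ + r)/(d² + r² + 2dr cosθ).
d² + r² + 2dr cosθ = |CA|² = 0.101584 m²;  d cosθ + r = +0.060574 m.
|ω_lever| = |0.1231·6.807·+0.060574| / 0.101584 = 0.49964 rad/s.

0.500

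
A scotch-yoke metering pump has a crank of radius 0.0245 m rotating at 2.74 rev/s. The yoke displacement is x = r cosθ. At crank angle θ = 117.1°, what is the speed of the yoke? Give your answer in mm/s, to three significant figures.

375

ω = 17.22 rad/s (from 2.74 rev/s).
x = r cosθ ⇒ ẋ = −rω sinθ.
|v| = rω|sinθ| = 0.0245·17.22·|sin 117.1°| = 0.37548 m/s = 375.48 mm/s.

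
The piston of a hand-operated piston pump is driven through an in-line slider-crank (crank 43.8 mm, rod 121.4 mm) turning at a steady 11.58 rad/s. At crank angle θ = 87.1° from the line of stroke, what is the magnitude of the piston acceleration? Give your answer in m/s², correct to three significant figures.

ω = 11.58 rad/s
x(θ) = r cosθ + √(L² − r² sin²θ); with ω constant, a = ω²·d²x/dθ².
d²x/dθ² = −r cosθ − r²(cos2θ)/√u − r⁴ sin²2θ/(4u^{3/2}),  u = L² − r² sin²θ = 0.0128244 m².
Substituting r = 0.0438 m, L = 0.1214 m, θ = 87.1°: d²x/dθ² = +0.014631 m.
a = ω²·d²x/dθ² = (11.58)²·(+0.014631) = +1.962 m/s²;  |a| = 1.962 m/s².

1.96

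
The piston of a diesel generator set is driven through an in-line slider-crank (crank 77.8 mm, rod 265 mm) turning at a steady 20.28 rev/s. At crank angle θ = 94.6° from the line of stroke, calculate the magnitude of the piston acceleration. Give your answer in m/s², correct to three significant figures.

484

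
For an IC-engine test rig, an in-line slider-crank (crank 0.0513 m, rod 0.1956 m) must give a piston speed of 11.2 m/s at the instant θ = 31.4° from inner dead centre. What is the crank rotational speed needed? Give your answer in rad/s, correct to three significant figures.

342

For an in-line slider-crank, |v_piston| = rω|sinθ|·[1 + r cosθ/√(L² − r² sin²θ)].
With r = 0.0513 m, L = 0.1956 m, θ = 31.4°: the bracketed kinematic factor |dx/dθ| = 0.032768 m.
ω = v/|dx/dθ| = 11.2/0.032768 = 341.8 rad/s.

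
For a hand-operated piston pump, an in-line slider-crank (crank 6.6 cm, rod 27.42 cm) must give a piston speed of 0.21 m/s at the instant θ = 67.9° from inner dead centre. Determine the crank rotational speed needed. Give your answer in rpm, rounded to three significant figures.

30.0

For an in-line slider-crank, |v_piston| = rω|sinθ|·[1 + r cosθ/√(L² − r² sin²θ)].
With r = 0.066 m, L = 0.2742 m, θ = 67.9°: the bracketed kinematic factor |dx/dθ| = 0.066832 m.
ω = v/|dx/dθ| = 0.21/0.066832 = 3.1422 rad/s.
N = 60ω/(2π) = 30.006 rpm.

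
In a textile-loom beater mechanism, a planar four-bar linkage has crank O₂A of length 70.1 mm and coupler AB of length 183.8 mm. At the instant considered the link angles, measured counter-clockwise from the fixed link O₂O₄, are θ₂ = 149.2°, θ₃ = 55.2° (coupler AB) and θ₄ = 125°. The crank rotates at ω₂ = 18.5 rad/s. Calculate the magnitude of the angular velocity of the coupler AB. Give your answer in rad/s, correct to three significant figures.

3.08

ω₂ = 18.5 rad/s
Differentiating the loop-closure r₂e^{iθ₂}+r₃e^{iθ₃}=r₁+r₄e^{iθ₄} gives r₂ω₂e^{iθ₂}+r₃ω₃e^{iθ₃}=r₄ω₄e^{iθ₄}.
Eliminating the other unknown: ω₃ = r₂ω₂ sin(θ₄−θ₂) / [r₃ sin(θ₃−θ₄)].
Numerator sine = -0.40992; denominator sine = -0.93849.
Result = 0.0701·18.5·(-0.40992) / (0.1838·(-0.93849)) = +3.0819 rad/s; magnitude 3.0819 rad/s.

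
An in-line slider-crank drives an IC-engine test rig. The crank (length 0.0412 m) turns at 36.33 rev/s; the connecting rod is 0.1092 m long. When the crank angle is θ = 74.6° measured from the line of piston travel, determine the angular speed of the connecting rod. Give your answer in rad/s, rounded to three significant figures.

24.6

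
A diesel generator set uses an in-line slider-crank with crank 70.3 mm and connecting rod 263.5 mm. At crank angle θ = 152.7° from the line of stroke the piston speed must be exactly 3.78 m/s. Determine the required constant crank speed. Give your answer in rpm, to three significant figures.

For an in-line slider-crank, |v_piston| = rω|sinθ|·[1 + r cosθ/√(L² − r² sin²θ)].
With r = 0.0703 m, L = 0.2635 m, θ = 152.7°: the bracketed kinematic factor |dx/dθ| = 0.024541 m.
ω = v/|dx/dθ| = 3.78/0.024541 = 154.03 rad/s.
N = 60ω/(2π) = 1470.9 rpm.

1470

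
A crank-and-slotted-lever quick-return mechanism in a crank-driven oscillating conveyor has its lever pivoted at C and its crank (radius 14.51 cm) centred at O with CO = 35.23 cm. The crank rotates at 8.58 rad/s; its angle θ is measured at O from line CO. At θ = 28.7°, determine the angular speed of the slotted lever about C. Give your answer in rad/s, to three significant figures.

2.41

ω = 8.58 rad/s
Crank pin A relative to C: A = (d + r cosθ, r sinθ); lever angle φ = atan2(r sinθ, d + r cosθ).
Differentiating tanφ: φ̇ = rω(d cosθ + r)/(d² + r² + 2dr cosθ).
d² + r² + 2dr cosθ = |CA|² = 0.234846 m²;  d cosθ + r = +0.45412 m.
|ω_lever| = |0.1451·8.58·+0.45412| / 0.234846 = 2.4074 rad/s.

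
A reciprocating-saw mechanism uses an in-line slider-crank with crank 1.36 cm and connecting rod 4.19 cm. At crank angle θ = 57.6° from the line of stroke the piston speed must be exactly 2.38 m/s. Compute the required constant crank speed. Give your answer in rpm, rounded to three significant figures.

1680

For an in-line slider-crank, |v_piston| = rω|sinθ|·[1 + r cosθ/√(L² − r² sin²θ)].
With r = 0.0136 m, L = 0.0419 m, θ = 57.6°: the bracketed kinematic factor |dx/dθ| = 0.013559 m.
ω = v/|dx/dθ| = 2.38/0.013559 = 175.52 rad/s.
N = 60ω/(2π) = 1676.1 rpm.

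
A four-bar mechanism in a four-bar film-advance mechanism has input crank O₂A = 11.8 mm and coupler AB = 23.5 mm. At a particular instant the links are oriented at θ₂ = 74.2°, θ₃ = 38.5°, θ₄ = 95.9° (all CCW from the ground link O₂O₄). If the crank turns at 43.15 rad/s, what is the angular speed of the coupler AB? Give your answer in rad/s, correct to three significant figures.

9.51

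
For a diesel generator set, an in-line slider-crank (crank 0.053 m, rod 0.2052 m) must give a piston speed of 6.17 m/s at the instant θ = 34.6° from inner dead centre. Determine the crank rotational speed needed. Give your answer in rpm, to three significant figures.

1610

For an in-line slider-crank, |v_piston| = rω|sinθ|·[1 + r cosθ/√(L² − r² sin²θ)].
With r = 0.053 m, L = 0.2052 m, θ = 34.6°: the bracketed kinematic factor |dx/dθ| = 0.036564 m.
ω = v/|dx/dθ| = 6.17/0.036564 = 168.74 rad/s.
N = 60ω/(2π) = 1611.4 rpm.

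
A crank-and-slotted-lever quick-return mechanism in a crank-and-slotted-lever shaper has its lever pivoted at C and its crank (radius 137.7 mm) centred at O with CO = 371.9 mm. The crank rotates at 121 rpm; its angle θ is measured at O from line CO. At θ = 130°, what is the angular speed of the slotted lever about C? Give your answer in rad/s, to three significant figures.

ω = 12.67 rad/s (from 121 rpm).
Crank pin A relative to C: A = (d + r cosθ, r sinθ); lever angle φ = atan2(r sinθ, d + r cosθ).
Differentiating tanφ: φ̇ = rω(d cosθ + r)/(d² + r² + 2dr cosθ).
d² + r² + 2dr cosθ = |CA|² = 0.0914358 m²;  d cosθ + r = -0.10135 m.
|ω_lever| = |0.1377·12.67·-0.10135| / 0.0914358 = 1.934 rad/s.

1.93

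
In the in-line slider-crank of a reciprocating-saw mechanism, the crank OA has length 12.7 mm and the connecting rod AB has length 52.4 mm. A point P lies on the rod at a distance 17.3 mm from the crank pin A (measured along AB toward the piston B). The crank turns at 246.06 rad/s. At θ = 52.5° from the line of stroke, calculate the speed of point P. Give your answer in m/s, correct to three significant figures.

2.90

ω = 246.1 rad/s.  Crank-pin speed |V_A| = rω = 3.125 m/s, perpendicular to OA.
Rod angle: sinφ = −(r/L) sinθ ⇒ φ = -11.086°; ω_rod = −rω cosθ/√(L²−r²sin²θ) = -36.995 rad/s.
V_P = V_A + ω_rod × AP, with AP = 0.0173 m along the rod.
Components: V_Px = −rω sinθ − a·ω_rod·sinφ = -2.6023 m/s;  V_Py = rω cosθ + a·ω_rod·cosφ = +1.2743 m/s.
|V_P| = √(V_Px² + V_Py²) = 2.8975 m/s.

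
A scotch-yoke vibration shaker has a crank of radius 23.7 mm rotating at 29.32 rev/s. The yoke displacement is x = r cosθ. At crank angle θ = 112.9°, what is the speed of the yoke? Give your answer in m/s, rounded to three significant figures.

ω = 184.2 rad/s (from 29.32 rev/s).
x = r cosθ ⇒ ẋ = −rω sinθ.
|v| = rω|sinθ| = 0.0237·184.2·|sin 112.9°| = 4.022 m/s.

4.02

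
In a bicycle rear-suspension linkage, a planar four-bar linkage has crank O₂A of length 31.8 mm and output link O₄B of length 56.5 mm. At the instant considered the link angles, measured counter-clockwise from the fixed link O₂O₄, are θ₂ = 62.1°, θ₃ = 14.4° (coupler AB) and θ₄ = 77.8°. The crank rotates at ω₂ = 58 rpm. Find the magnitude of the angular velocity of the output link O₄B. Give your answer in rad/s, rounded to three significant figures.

ω₂ = 6.074 rad/s (from 58 rpm).
Differentiating the loop-closure r₂e^{iθ₂}+r₃e^{iθ₃}=r₁+r₄e^{iθ₄} gives r₂ω₂e^{iθ₂}+r₃ω₃e^{iθ₃}=r₄ω₄e^{iθ₄}.
Eliminating the other unknown: ω₄ = r₂ω₂ sin(θ₂−θ₃) / [r₄ sin(θ₄−θ₃)].
Numerator sine = +0.73963; denominator sine = +0.89415.
Result = 0.0318·6.074·(+0.73963) / (0.0565·(+0.89415)) = +2.8277 rad/s; magnitude 2.8277 rad/s.

2.83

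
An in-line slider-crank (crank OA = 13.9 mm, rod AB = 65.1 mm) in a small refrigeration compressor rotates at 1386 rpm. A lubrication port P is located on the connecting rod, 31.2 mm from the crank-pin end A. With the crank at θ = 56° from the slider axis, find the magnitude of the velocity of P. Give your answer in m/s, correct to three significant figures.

ω = 145.1 rad/s.  Crank-pin speed |V_A| = rω = 2.0175 m/s, perpendicular to OA.
Rod angle: sinφ = −(r/L) sinθ ⇒ φ = -10.196°; ω_rod = −rω cosθ/√(L²−r²sin²θ) = -17.608 rad/s.
V_P = V_A + ω_rod × AP, with AP = 0.0312 m along the rod.
Components: V_Px = −rω sinθ − a·ω_rod·sinφ = -1.7698 m/s;  V_Py = rω cosθ + a·ω_rod·cosφ = +0.58747 m/s.
|V_P| = √(V_Px² + V_Py²) = 1.8648 m/s.

1.86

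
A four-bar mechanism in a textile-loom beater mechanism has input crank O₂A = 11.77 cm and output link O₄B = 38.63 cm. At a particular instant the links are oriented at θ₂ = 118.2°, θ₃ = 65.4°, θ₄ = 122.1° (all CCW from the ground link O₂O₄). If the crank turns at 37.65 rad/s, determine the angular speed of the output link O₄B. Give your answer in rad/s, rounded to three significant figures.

ω₂ = 37.65 rad/s
Differentiating the loop-closure r₂e^{iθ₂}+r₃e^{iθ₃}=r₁+r₄e^{iθ₄} gives r₂ω₂e^{iθ₂}+r₃ω₃e^{iθ₃}=r₄ω₄e^{iθ₄}.
Eliminating the other unknown: ω₄ = r₂ω₂ sin(θ₂−θ₃) / [r₄ sin(θ₄−θ₃)].
Numerator sine = +0.79653; denominator sine = +0.83581.
Result = 0.1177·37.65·(+0.79653) / (0.3863·(+0.83581)) = +10.932 rad/s; magnitude 10.932 rad/s.

10.9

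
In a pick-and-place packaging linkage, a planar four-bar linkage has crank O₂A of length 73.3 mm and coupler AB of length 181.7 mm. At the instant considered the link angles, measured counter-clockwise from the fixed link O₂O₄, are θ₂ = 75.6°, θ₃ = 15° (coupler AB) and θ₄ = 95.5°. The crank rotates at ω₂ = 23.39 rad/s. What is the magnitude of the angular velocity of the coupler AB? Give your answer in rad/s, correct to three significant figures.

3.26

ω₂ = 23.39 rad/s
Differentiating the loop-closure r₂e^{iθ₂}+r₃e^{iθ₃}=r₁+r₄e^{iθ₄} gives r₂ω₂e^{iθ₂}+r₃ω₃e^{iθ₃}=r₄ω₄e^{iθ₄}.
Eliminating the other unknown: ω₃ = r₂ω₂ sin(θ₄−θ₂) / [r₃ sin(θ₃−θ₄)].
Numerator sine = +0.34038; denominator sine = -0.98629.
Result = 0.0733·23.39·(+0.34038) / (0.1817·(-0.98629)) = -3.2564 rad/s; magnitude 3.2564 rad/s.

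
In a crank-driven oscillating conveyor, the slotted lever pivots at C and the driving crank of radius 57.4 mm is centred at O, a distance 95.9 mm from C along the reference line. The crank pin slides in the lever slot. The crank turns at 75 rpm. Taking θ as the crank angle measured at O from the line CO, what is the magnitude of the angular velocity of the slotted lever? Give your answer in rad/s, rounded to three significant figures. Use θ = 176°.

11.4

ω = 7.854 rad/s (from 75 rpm).
Crank pin A relative to C: A = (d + r cosθ, r sinθ); lever angle φ = atan2(r sinθ, d + r cosθ).
Differentiating tanφ: φ̇ = rω(d cosθ + r)/(d² + r² + 2dr cosθ).
d² + r² + 2dr cosθ = |CA|² = 0.00150907 m²;  d cosθ + r = -0.038266 m.
|ω_lever| = |0.0574·7.854·-0.038266| / 0.00150907 = 11.432 rad/s.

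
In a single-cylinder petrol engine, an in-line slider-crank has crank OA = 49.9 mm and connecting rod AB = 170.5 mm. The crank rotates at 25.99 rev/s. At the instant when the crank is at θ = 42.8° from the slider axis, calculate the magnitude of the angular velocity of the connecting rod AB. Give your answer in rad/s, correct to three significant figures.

35.8

ω = 163.3 rad/s (converted from 25.99 rev/s).
The rod makes angle φ with the slider axis where L sinφ = r sinθ; differentiating, L cosφ·φ̇ = r ω cosθ.
L cosφ = √(L² − r² sin²θ) = 0.1671 m.
|ω_rod| = r ω |cosθ| / √(L² − r² sin²θ) = 0.0499·163.3·0.73373/0.1671 = 35.782 rad/s.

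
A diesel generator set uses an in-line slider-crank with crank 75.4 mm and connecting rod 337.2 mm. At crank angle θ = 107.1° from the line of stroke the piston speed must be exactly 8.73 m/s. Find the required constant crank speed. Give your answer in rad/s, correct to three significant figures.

130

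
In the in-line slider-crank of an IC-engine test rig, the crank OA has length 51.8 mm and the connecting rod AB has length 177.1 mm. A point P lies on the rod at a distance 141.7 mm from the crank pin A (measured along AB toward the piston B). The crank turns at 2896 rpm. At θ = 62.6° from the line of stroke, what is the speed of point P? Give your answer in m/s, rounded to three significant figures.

15.6

ω = 303.3 rad/s.  Crank-pin speed |V_A| = rω = 15.709 m/s, perpendicular to OA.
Rod angle: sinφ = −(r/L) sinθ ⇒ φ = -15.051°; ω_rod = −rω cosθ/√(L²−r²sin²θ) = -42.271 rad/s.
V_P = V_A + ω_rod × AP, with AP = 0.1417 m along the rod.
Components: V_Px = −rω sinθ − a·ω_rod·sinφ = -15.502 m/s;  V_Py = rω cosθ + a·ω_rod·cosφ = +1.4451 m/s.
|V_P| = √(V_Px² + V_Py²) = 15.57 m/s.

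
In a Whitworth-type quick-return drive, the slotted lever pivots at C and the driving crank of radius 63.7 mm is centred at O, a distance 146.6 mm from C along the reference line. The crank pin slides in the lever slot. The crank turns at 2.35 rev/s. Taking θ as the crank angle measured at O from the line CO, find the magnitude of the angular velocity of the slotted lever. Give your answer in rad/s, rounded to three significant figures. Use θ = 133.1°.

2.68

ω = 14.77 rad/s (from 2.35 rev/s).
Crank pin A relative to C: A = (d + r cosθ, r sinθ); lever angle φ = atan2(r sinθ, d + r cosθ).
Differentiating tanφ: φ̇ = rω(d cosθ + r)/(d² + r² + 2dr cosθ).
d² + r² + 2dr cosθ = |CA|² = 0.0127879 m²;  d cosθ + r = -0.036468 m.
|ω_lever| = |0.0637·14.77·-0.036468| / 0.0127879 = 2.6823 rad/s.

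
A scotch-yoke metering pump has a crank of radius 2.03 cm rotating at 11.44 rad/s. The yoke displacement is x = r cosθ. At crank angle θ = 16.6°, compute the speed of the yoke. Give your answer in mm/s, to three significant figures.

66.3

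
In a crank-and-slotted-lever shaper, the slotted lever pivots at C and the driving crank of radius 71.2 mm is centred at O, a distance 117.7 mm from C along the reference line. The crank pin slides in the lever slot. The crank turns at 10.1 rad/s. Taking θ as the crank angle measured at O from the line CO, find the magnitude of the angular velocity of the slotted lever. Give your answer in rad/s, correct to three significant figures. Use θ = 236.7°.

0.487

ω = 10.1 rad/s
Crank pin A relative to C: A = (d + r cosθ, r sinθ); lever angle φ = atan2(r sinθ, d + r cosθ).
Differentiating tanφ: φ̇ = rω(d cosθ + r)/(d² + r² + 2dr cosθ).
d² + r² + 2dr cosθ = |CA|² = 0.00972084 m²;  d cosθ + r = +0.00658 m.
|ω_lever| = |0.0712·10.1·+0.00658| / 0.00972084 = 0.48677 rad/s.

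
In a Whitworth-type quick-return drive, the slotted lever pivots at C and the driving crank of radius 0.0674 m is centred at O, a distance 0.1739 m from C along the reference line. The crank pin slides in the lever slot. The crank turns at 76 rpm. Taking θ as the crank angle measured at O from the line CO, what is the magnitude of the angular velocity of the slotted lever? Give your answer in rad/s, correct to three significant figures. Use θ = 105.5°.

ω = 7.959 rad/s (from 76 rpm).
Crank pin A relative to C: A = (d + r cosθ, r sinθ); lever angle φ = atan2(r sinθ, d + r cosθ).
Differentiating tanφ: φ̇ = rω(d cosθ + r)/(d² + r² + 2dr cosθ).
d² + r² + 2dr cosθ = |CA|² = 0.0285194 m²;  d cosθ + r = +0.020927 m.
|ω_lever| = |0.0674·7.959·+0.020927| / 0.0285194 = 0.39362 rad/s.

0.394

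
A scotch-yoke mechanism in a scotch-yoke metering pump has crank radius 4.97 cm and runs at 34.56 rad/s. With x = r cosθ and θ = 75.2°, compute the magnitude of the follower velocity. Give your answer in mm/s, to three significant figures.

ω = 34.56 rad/s
x = r cosθ ⇒ ẋ = −rω sinθ.
|v| = rω|sinθ| = 0.0497·34.56·|sin 75.2°| = 1.6606 m/s = 1660.6 mm/s.

1660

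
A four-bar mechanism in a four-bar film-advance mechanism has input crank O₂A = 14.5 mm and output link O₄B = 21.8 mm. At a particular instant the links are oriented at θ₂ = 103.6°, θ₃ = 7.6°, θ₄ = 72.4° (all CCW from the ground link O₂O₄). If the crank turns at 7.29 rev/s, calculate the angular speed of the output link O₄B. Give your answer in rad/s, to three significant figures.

ω₂ = 45.8 rad/s (from 7.29 rev/s).
Differentiating the loop-closure r₂e^{iθ₂}+r₃e^{iθ₃}=r₁+r₄e^{iθ₄} gives r₂ω₂e^{iθ₂}+r₃ω₃e^{iθ₃}=r₄ω₄e^{iθ₄}.
Eliminating the other unknown: ω₄ = r₂ω₂ sin(θ₂−θ₃) / [r₄ sin(θ₄−θ₃)].
Numerator sine = +0.99452; denominator sine = +0.90483.
Result = 0.0145·45.8·(+0.99452) / (0.0218·(+0.90483)) = +33.486 rad/s; magnitude 33.486 rad/s.

33.5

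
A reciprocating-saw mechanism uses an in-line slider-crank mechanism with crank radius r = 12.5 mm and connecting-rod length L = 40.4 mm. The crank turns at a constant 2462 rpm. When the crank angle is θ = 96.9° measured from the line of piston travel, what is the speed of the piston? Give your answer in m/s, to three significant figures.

3.07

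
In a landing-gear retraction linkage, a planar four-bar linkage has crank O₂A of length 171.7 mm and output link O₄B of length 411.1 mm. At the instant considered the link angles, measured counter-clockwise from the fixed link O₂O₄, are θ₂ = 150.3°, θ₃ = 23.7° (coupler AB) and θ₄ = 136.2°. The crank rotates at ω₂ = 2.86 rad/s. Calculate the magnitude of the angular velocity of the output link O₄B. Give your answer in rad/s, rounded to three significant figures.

ω₂ = 2.86 rad/s
Differentiating the loop-closure r₂e^{iθ₂}+r₃e^{iθ₃}=r₁+r₄e^{iθ₄} gives r₂ω₂e^{iθ₂}+r₃ω₃e^{iθ₃}=r₄ω₄e^{iθ₄}.
Eliminating the other unknown: ω₄ = r₂ω₂ sin(θ₂−θ₃) / [r₄ sin(θ₄−θ₃)].
Numerator sine = +0.80282; denominator sine = +0.92388.
Result = 0.1717·2.86·(+0.80282) / (0.4111·(+0.92388)) = +1.038 rad/s; magnitude 1.038 rad/s.

1.04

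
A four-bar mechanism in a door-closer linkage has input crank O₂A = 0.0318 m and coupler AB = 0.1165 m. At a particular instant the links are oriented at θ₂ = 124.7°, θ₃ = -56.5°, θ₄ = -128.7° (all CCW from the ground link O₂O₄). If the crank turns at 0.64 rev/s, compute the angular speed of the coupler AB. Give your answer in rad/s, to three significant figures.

ω₂ = 4.021 rad/s (from 0.64 rev/s).
Differentiating the loop-closure r₂e^{iθ₂}+r₃e^{iθ₃}=r₁+r₄e^{iθ₄} gives r₂ω₂e^{iθ₂}+r₃ω₃e^{iθ₃}=r₄ω₄e^{iθ₄}.
Eliminating the other unknown: ω₃ = r₂ω₂ sin(θ₄−θ₂) / [r₃ sin(θ₃−θ₄)].
Numerator sine = +0.95832; denominator sine = +0.95213.
Result = 0.0318·4.021·(+0.95832) / (0.1165·(+0.95213)) = +1.1048 rad/s; magnitude 1.1048 rad/s.

1.10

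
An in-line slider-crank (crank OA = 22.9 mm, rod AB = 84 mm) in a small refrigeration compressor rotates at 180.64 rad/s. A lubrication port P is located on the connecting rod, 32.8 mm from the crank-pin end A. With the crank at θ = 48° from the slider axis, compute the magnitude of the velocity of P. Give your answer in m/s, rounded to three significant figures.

ω = 180.6 rad/s.  Crank-pin speed |V_A| = rω = 4.1367 m/s, perpendicular to OA.
Rod angle: sinφ = −(r/L) sinθ ⇒ φ = -11.689°; ω_rod = −rω cosθ/√(L²−r²sin²θ) = -33.65 rad/s.
V_P = V_A + ω_rod × AP, with AP = 0.0328 m along the rod.
Components: V_Px = −rω sinθ − a·ω_rod·sinφ = -3.2977 m/s;  V_Py = rω cosθ + a·ω_rod·cosφ = +1.6871 m/s.
|V_P| = √(V_Px² + V_Py²) = 3.7043 m/s.

3.70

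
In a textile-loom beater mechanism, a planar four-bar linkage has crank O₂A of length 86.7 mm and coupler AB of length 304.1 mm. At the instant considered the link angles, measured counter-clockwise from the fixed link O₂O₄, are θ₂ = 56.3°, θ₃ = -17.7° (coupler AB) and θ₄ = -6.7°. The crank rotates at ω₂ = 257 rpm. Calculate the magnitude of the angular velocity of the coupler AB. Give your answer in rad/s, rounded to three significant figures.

ω₂ = 26.91 rad/s (from 257 rpm).
Differentiating the loop-closure r₂e^{iθ₂}+r₃e^{iθ₃}=r₁+r₄e^{iθ₄} gives r₂ω₂e^{iθ₂}+r₃ω₃e^{iθ₃}=r₄ω₄e^{iθ₄}.
Eliminating the other unknown: ω₃ = r₂ω₂ sin(θ₄−θ₂) / [r₃ sin(θ₃−θ₄)].
Numerator sine = -0.89101; denominator sine = -0.19081.
Result = 0.0867·26.91·(-0.89101) / (0.3041·(-0.19081)) = +35.83 rad/s; magnitude 35.83 rad/s.

35.8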